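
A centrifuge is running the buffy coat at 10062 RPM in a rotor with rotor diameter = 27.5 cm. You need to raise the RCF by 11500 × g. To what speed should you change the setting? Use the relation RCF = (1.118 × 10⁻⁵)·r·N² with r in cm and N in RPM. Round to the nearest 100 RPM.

r = 27.5 / 2 = 13.75 cm
Current RCF = 1.118 × 10⁻⁵ × 13.75 × (10062)² = 1.118 × 10⁻⁵ × 13.75 × 101,243,844 ≈ 15,563.7 × g
Target RCF = 15,563.7 + 11,500 = 27,063.7 × g
N² = 27,063.7 / (15.3725 × 10⁻⁵) = 176,052,691
N ≈ √176,052,691 ≈ 13,268.5

13300 RPM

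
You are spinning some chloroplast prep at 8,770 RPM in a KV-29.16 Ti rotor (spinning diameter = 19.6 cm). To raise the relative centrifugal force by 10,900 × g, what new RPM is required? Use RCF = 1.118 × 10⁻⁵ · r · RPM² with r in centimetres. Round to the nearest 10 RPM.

13280 RPM

r = 19.6 / 2 = 9.8 cm
Current RCF = 1.118 × 10⁻⁵ × 9.8 × (8770)² = 1.118 × 10⁻⁵ × 9.8 × 76,912,900 ≈ 8,426.9 × g
Target RCF = 8,426.9 + 10,900 = 19,326.9 × g
N² = 19,326.9 / (10.9564 × 10⁻⁵) = 176,398,270
N ≈ √176,398,270 ≈ 13,281.5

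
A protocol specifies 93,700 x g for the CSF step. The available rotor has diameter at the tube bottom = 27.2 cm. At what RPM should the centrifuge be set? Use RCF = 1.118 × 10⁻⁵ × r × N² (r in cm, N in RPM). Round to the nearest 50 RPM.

r = 27.2 / 2 = 13.6 cm
93,700 = 1.118 × 10⁻⁵ × 13.6 × N²
N² = 93,700 / (15.2048 × 10⁻⁵) = 616,252,762
N ≈ √616,252,762 ≈ 24,824.4

≈ 24800 RPM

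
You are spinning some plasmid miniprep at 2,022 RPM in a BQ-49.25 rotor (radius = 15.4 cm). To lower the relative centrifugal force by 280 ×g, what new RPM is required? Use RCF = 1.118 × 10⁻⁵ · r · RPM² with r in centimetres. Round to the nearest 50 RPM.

N₂ ≈ 1550 RPM

Current RCF = 1.118 × 10⁻⁵ × 15.4 × (2022)² = 1.118 × 10⁻⁵ × 15.4 × 4,088,484 ≈ 703.9 × g
Target RCF = 703.9 − 280 = 423.9 × g
N² = 423.9 / (17.2172 × 10⁻⁵) = 2,462,073
N ≈ √2,462,073 ≈ 1,569.1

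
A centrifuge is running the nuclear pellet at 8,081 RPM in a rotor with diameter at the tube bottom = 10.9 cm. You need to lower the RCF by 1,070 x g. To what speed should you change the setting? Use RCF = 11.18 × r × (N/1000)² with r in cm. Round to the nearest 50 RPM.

r = 10.9 / 2 = 5.45 cm
Current RCF = 11.18 × 5.45 × (8.081)² = 11.18 × 5.45 × 65.302561 ≈ 3,979 × g
Target RCF = 3,979 − 1,070 = 2,909 × g
(N/1000)² = 2,909 / 60.931 = 47.74253
N = 1000 × √47.74253 ≈ 6,909.6

N₂ ≈ 6900 RPM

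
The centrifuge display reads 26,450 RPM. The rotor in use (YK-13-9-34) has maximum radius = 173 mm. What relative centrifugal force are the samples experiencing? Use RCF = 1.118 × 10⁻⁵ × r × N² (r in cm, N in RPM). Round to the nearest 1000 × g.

135000 × g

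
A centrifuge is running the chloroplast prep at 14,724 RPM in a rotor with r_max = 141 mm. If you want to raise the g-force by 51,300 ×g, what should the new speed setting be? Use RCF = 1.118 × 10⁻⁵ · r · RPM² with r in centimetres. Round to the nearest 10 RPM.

≈ 23290 RPM

r = 141 mm = 14.1 cm
Current RCF = 1.118 × 10⁻⁵ × 14.1 × (14724)² = 1.118 × 10⁻⁵ × 14.1 × 216,796,176 ≈ 34,175.3 × g
Target RCF = 34,175.3 + 51,300 = 85,475.3 × g
N² = 85,475.3 / (15.7638 × 10⁻⁵) = 542,225,225
N ≈ √542,225,225 ≈ 23,285.7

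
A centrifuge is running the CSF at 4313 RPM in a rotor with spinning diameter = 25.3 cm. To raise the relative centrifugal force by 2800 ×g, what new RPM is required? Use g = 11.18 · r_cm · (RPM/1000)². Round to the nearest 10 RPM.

≈ 6200 RPM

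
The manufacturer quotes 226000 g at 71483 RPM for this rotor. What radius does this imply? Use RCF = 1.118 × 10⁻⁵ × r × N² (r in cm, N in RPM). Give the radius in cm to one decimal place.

226000 = 1.118 × 10⁻⁵ × r × (71483)²
r = 226000 / (1.118 × 10⁻⁵ × 5,109,819,289) = 226000 / 57127.78 ≈ 3.956 cm

r ≈ 4.0 cm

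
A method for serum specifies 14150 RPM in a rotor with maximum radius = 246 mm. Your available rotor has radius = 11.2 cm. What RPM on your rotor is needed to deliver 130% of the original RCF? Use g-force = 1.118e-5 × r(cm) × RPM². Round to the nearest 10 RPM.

Original rotor: r = 246 mm = 24.6 cm
RCF_original = 1.118 × 10⁻⁵ × 24.6 × (14150)² = 1.118 × 10⁻⁵ × 24.6 × 200,222,500 ≈ 55,066.8 × g
Target RCF = 1.3 × 55,066.8 ≈ 71,586.8 × g
71,586.8 = 1.118 × 10⁻⁵ × 11.2 × N²
N² = 71,586.8 / (12.5216 × 10⁻⁵) = 571,706,491
N ≈ √571,706,491 ≈ 23,910.4

≈ 23910 RPM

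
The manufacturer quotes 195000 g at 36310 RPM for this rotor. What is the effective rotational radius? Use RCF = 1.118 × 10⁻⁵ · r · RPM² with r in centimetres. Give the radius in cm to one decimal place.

195000 = 1.118 × 10⁻⁵ × r × (36310)²
r = 195000 / (1.118 × 10⁻⁵ × 1,318,416,100) = 195000 / 14739.89 ≈ 13.229 cm

r ≈ 13.2 cm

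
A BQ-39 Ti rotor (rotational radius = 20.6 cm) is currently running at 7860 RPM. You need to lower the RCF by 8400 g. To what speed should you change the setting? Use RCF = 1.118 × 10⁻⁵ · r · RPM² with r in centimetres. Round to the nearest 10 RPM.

5030 RPM

Current RCF = 1.118 × 10⁻⁵ × 20.6 × (7860)² = 1.118 × 10⁻⁵ × 20.6 × 61,779,600 ≈ 14,228.3 × g
Target RCF = 14,228.3 − 8,400 = 5,828.3 × g
N² = 5,828.3 / (23.0308 × 10⁻⁵) = 25,306,546
N ≈ √25,306,546 ≈ 5,030.6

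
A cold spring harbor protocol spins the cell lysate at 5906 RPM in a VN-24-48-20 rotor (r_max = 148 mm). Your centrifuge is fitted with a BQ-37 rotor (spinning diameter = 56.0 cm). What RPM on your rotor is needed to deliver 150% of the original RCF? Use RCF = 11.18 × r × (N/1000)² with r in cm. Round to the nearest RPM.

Original rotor: r = 148 mm = 14.8 cm
RCF_original = 11.18 × 14.8 × (5.906)² = 11.18 × 14.8 × 34.880836 ≈ 5,771.5 × g
Target RCF = 1.5 × 5,771.5 ≈ 8,657.2 × g
Your rotor: r = 56.0 / 2 = 28 cm
8,657.2 = 11.18 × 28 × (N/1000)²
(N/1000)² = 8,657.2 / 313.04 = 27.65525
N = 1000 × √27.65525 ≈ 5,258.8

≈ 5259 RPM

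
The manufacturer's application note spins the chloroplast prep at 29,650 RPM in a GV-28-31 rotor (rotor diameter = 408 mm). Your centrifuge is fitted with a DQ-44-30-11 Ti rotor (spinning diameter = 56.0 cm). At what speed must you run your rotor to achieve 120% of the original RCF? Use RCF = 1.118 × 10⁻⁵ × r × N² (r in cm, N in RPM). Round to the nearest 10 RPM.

27720 RPM

Original rotor: r = 408 mm / 2 = 204 mm = 20.4 cm
RCF_original = 1.118 × 10⁻⁵ × 20.4 × (29650)² = 1.118 × 10⁻⁵ × 20.4 × 879,122,500 ≈ 200,503.2 × g
Target RCF = 1.2 × 200,503.2 ≈ 240,603.8 × g
Your rotor: r = 56.0 / 2 = 28 cm
240,603.8 = 1.118 × 10⁻⁵ × 28 × N²
N² = 240,603.8 / (31.304 × 10⁻⁵) = 768,604,012
N ≈ √768,604,012 ≈ 27,723.7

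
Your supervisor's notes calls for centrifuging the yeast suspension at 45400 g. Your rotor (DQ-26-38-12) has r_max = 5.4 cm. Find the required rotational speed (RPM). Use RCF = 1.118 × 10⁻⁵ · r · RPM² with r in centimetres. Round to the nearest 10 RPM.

RCF = 1.118 × 10⁻⁵ × r × N²
45,400 = 1.118 × 10⁻⁵ × 5.4 × N²
N² = 45,400 / (6.0372 × 10⁻⁵) = 752,004,240
N ≈ √752,004,240 ≈ 27,422.7

27420 RPM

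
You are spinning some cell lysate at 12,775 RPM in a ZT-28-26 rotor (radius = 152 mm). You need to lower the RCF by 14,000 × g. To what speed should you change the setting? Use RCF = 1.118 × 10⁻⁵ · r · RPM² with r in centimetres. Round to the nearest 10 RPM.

≈ 8990 RPM

r = 152 mm = 15.2 cm
Current RCF = 1.118 × 10⁻⁵ × 15.2 × (12775)² = 1.118 × 10⁻⁵ × 15.2 × 163,200,625 ≈ 27,733.7 × g
Target RCF = 27,733.7 − 14,000 = 13,733.7 × g
N² = 13,733.7 / (16.9936 × 10⁻⁵) = 80,816,896
N ≈ √80,816,896 ≈ 8,989.8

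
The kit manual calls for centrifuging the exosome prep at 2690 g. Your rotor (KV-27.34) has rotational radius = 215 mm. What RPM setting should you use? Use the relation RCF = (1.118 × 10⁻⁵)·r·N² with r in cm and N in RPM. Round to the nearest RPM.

≈ 3345 RPM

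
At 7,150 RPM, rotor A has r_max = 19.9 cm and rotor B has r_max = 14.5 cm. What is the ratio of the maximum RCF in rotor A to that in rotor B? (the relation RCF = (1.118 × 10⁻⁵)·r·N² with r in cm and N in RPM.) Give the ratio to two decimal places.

1.37

At fixed N, RCF ∝ r, so RCF_A/RCF_B = r_A/r_B = 19.9 / 14.5 = 1.3724.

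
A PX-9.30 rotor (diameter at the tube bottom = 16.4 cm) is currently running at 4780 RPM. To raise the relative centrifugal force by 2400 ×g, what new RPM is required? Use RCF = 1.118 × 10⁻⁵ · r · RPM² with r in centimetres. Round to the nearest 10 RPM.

7000 RPM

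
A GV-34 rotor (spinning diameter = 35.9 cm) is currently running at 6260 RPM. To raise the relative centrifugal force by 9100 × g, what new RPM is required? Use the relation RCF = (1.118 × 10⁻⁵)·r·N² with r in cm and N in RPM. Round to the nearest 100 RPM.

9200 RPM

r = 35.9 / 2 = 17.95 cm
Current RCF = 1.118 × 10⁻⁵ × 17.95 × (6260)² = 1.118 × 10⁻⁵ × 17.95 × 39,187,600 ≈ 7,864.2 × g
Target RCF = 7,864.2 + 9,100 = 16,964.2 × g
N² = 16,964.2 / (20.0681 × 10⁻⁵) = 84,533,165
N ≈ √84,533,165 ≈ 9,194.2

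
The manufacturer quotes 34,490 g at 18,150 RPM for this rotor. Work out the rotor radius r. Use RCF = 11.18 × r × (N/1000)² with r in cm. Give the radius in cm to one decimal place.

34490 = 11.18 × r × (18.15)²
r = 34490 / (11.18 × 329.4225) = 34490 / 3682.944 ≈ 9.365 cm

r ≈ 9.4 cm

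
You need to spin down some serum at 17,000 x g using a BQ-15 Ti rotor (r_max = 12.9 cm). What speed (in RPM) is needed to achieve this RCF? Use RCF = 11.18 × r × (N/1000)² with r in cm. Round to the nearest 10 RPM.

RCF = 11.18 × r × (N/1000)²
17,000 = 11.18 × 12.9 × (N/1000)²
(N/1000)² = 17,000 / 144.222 = 117.8738
N = 1000 × √117.8738 ≈ 10,857.0

N ≈ 10860 RPM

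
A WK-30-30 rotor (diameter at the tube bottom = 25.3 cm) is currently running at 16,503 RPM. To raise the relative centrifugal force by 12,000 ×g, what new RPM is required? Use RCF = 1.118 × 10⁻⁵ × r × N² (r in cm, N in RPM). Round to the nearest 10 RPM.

r = 25.3 / 2 = 12.65 cm
Current RCF = 1.118 × 10⁻⁵ × 12.65 × (16503)² = 1.118 × 10⁻⁵ × 12.65 × 272,349,009 ≈ 38,517.5 × g
Target RCF = 38,517.5 + 12,000 = 50,517.5 × g
N² = 50,517.5 / (14.1427 × 10⁻⁵) = 357,198,413
N ≈ √357,198,413 ≈ 18,899.7

18900 RPM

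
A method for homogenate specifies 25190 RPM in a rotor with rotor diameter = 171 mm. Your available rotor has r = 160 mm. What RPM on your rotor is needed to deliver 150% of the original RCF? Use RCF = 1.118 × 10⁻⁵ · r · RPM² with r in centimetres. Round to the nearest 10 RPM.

22550 RPM

Original rotor: r = 171 mm / 2 = 85.5 mm = 8.55 cm
RCF = 1.118 × 10⁻⁵ × r × N²
RCF_original = 1.118 × 10⁻⁵ × 8.55 × (25190)² = 1.118 × 10⁻⁵ × 8.55 × 634,536,100 ≈ 60,654.7 × g
Target RCF = 1.5 × 60,654.7 ≈ 90,982 × g
Your rotor: r = 160 mm = 16.0 cm
90,982 = 1.118 × 10⁻⁵ × 16 × N²
N² = 90,982 / (17.888 × 10⁻⁵) = 508,620,304
N ≈ √508,620,304 ≈ 22,552.6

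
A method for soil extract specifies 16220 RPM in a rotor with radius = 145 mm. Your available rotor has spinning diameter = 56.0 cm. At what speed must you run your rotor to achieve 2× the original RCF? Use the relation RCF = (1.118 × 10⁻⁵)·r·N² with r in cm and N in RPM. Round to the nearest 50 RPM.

Original rotor: r = 145 mm = 14.5 cm
RCF = 1.118 × 10⁻⁵ × r × N²
RCF_original = 1.118 × 10⁻⁵ × 14.5 × (16220)² = 1.118 × 10⁻⁵ × 14.5 × 263,088,400 ≈ 42,649.3 × g
Target RCF = 2 × 42,649.3 ≈ 85,298.6 × g
Your rotor: r = 56.0 / 2 = 28 cm
85,298.6 = 1.118 × 10⁻⁵ × 28 × N²
N² = 85,298.6 / (31.304 × 10⁻⁵) = 272,484,666
N ≈ √272,484,666 ≈ 16,507.1

≈ 16500 RPM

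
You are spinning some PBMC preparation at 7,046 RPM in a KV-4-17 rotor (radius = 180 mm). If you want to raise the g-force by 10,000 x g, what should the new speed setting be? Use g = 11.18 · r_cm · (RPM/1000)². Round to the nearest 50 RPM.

r = 180 mm = 18.0 cm
Current RCF = 11.18 × 18 × (7.046)² = 11.18 × 18 × 49.646116 ≈ 9,990.8 × g
Target RCF = 9,990.8 + 10,000 = 19,990.8 × g
(N/1000)² = 19,990.8 / 201.24 = 99.3381
N = 1000 × √99.3381 ≈ 9,966.9

N₂ ≈ 9950 RPM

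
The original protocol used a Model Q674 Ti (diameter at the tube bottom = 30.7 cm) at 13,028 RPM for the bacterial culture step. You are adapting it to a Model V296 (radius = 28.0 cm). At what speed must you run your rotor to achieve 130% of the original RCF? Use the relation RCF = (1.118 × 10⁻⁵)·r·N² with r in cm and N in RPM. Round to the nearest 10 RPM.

11000 RPM

Original rotor: r = 30.7 / 2 = 15.35 cm
RCF_original = 1.118 × 10⁻⁵ × 15.35 × (13028)² = 1.118 × 10⁻⁵ × 15.35 × 169,728,784 ≈ 29,127.7 × g
Target RCF = 1.3 × 29,127.7 ≈ 37,866 × g
37,866 = 1.118 × 10⁻⁵ × 28 × N²
N² = 37,866 / (31.304 × 10⁻⁵) = 120,962,177
N ≈ √120,962,177 ≈ 10,998.3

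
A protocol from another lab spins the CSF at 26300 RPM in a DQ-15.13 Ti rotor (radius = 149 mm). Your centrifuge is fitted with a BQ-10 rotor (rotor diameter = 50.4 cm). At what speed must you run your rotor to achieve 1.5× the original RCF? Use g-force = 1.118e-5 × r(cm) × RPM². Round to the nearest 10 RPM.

≈ 24770 RPM

Original rotor: r = 149 mm = 14.9 cm
RCF = 1.118 × 10⁻⁵ × r × N²
RCF_original = 1.118 × 10⁻⁵ × 14.9 × (26300)² = 1.118 × 10⁻⁵ × 14.9 × 691,690,000 ≈ 115,223.1 × g
Target RCF = 1.5 × 115,223.1 ≈ 172,834.7 × g
Your rotor: r = 50.4 / 2 = 25.2 cm
172,834.7 = 1.118 × 10⁻⁵ × 25.2 × N²
N² = 172,834.7 / (28.1736 × 10⁻⁵) = 613,463,313
N ≈ √613,463,313 ≈ 24,768.2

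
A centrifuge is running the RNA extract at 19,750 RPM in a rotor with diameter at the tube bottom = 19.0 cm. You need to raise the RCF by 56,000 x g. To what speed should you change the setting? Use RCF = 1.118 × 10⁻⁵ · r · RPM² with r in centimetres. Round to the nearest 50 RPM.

≈ 30300 RPM

r = 19.0 / 2 = 9.5 cm
Current RCF = 1.118 × 10⁻⁵ × 9.5 × (19750)² = 1.118 × 10⁻⁵ × 9.5 × 390,062,500 ≈ 41,428.5 × g
Target RCF = 41,428.5 + 56,000 = 97,428.5 × g
N² = 97,428.5 / (10.621 × 10⁻⁵) = 917,319,461
N ≈ √917,319,461 ≈ 30,287.3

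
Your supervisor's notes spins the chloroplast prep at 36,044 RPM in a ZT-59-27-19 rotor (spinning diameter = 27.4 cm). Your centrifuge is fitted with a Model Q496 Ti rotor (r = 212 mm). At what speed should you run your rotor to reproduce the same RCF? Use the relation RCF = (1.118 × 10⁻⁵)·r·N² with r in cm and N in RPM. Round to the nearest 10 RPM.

28980 RPM

Original rotor: r = 27.4 / 2 = 13.7 cm
RCF_original = 1.118 × 10⁻⁵ × 13.7 × (36044)² = 1.118 × 10⁻⁵ × 13.7 × 1,299,169,936 ≈ 198,988.7 × g
Your rotor: r = 212 mm = 21.2 cm
198,988.7 = 1.118 × 10⁻⁵ × 21.2 × N²
N² = 198,988.7 / (23.7016 × 10⁻⁵) = 839,558,089
N ≈ √839,558,089 ≈ 28,975.1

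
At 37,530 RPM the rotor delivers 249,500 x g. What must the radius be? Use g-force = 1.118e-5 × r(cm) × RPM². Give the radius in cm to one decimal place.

≈ 15.8 cm

RCF = 1.118 × 10⁻⁵ × r × N²
249500 = 1.118 × 10⁻⁵ × r × (37530)²
r = 249500 / (1.118 × 10⁻⁵ × 1,408,500,900) = 249500 / 15747.04 ≈ 15.844 cm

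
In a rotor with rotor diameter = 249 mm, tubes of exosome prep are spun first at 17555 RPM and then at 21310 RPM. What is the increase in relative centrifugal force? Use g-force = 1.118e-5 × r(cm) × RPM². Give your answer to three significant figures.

r = 249 mm / 2 = 124.5 mm = 12.45 cm
RCF₁ = 1.118 × 10⁻⁵ × 12.45 × (17555)² = 1.118 × 10⁻⁵ × 12.45 × 308,178,025 ≈ 42,895.6 × g
RCF₂ = 1.118 × 10⁻⁵ × 12.45 × (21310)² = 1.118 × 10⁻⁵ × 12.45 × 454,116,100 ≈ 63,208.9 × g
Increase = 63,208.9 − 42,895.6 = 20,313.3

20300 × g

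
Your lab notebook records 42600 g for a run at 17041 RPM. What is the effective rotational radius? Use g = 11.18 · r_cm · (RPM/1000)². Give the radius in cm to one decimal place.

≈ 13.1 cm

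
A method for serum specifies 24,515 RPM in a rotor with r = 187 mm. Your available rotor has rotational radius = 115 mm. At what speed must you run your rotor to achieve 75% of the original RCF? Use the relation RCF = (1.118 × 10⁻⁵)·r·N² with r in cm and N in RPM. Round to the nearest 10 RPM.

27070 RPM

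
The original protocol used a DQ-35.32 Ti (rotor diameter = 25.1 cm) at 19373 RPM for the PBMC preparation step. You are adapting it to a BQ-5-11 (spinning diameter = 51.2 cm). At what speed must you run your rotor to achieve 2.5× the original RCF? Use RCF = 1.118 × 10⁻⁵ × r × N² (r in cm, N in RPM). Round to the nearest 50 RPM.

≈ 21450 RPM

Original rotor: r = 25.1 / 2 = 12.55 cm
RCF = 1.118 × 10⁻⁵ × r × N²
RCF_original = 1.118 × 10⁻⁵ × 12.55 × (19373)² = 1.118 × 10⁻⁵ × 12.55 × 375,313,129 ≈ 52,659.8 × g
Target RCF = 2.5 × 52,659.8 ≈ 131,649.5 × g
Your rotor: r = 51.2 / 2 = 25.6 cm
131,649.5 = 1.118 × 10⁻⁵ × 25.6 × N²
N² = 131,649.5 / (28.6208 × 10⁻⁵) = 459,978,407
N ≈ √459,978,407 ≈ 21,447.1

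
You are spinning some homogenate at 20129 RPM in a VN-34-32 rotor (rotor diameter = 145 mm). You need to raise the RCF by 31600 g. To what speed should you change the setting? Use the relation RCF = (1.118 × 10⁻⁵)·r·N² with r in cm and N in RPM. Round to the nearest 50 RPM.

28200 RPM

r = 145 mm / 2 = 72.5 mm = 7.25 cm
Current RCF = 1.118 × 10⁻⁵ × 7.25 × (20129)² = 1.118 × 10⁻⁵ × 7.25 × 405,176,641 ≈ 32,841.6 × g
Target RCF = 32,841.6 + 31,600 = 64,441.6 × g
N² = 64,441.6 / (8.1055 × 10⁻⁵) = 795,035,470
N ≈ √795,035,470 ≈ 28,196.4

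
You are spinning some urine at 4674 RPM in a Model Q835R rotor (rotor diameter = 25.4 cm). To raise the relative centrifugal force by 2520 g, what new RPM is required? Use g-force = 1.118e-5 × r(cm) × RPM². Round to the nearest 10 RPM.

N₂ ≈ 6290 RPM

r = 25.4 / 2 = 12.7 cm
Current RCF = 1.118 × 10⁻⁵ × 12.7 × (4674)² = 1.118 × 10⁻⁵ × 12.7 × 21,846,276 ≈ 3,101.9 × g
Target RCF = 3,101.9 + 2,520 = 5,621.9 × g
N² = 5,621.9 / (14.1986 × 10⁻⁵) = 39,594,749
N ≈ √39,594,749 ≈ 6,292.4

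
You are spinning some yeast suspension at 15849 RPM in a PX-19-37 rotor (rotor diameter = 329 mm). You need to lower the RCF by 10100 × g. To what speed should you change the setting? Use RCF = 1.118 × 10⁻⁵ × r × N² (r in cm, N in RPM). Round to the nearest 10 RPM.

≈ 14010 RPM

r = 329 mm / 2 = 164.5 mm = 16.45 cm
Current RCF = 1.118 × 10⁻⁵ × 16.45 × (15849)² = 1.118 × 10⁻⁵ × 16.45 × 251,190,801 ≈ 46,196.8 × g
Target RCF = 46,196.8 − 10,100 = 36,096.8 × g
N² = 36,096.8 / (18.3911 × 10⁻⁵) = 196,273,197
N ≈ √196,273,197 ≈ 14,009.8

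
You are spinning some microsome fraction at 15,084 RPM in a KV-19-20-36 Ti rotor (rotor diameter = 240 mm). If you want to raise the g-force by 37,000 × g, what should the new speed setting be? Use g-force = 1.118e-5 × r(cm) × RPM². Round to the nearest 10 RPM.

N₂ ≈ 22430 RPM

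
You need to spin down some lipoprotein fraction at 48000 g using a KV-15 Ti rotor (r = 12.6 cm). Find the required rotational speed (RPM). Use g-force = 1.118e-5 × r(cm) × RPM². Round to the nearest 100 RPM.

RCF = 1.118 × 10⁻⁵ × r × N²
48,000 = 1.118 × 10⁻⁵ × 12.6 × N²
N² = 48,000 / (14.0868 × 10⁻⁵) = 340,744,527
N ≈ √340,744,527 ≈ 18,459.3

18500 RPM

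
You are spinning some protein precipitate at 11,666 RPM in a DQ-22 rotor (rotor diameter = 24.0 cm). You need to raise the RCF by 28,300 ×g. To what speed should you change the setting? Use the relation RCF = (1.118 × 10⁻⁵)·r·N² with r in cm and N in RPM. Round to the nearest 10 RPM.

r = 24.0 / 2 = 12 cm
Current RCF = 1.118 × 10⁻⁵ × 12 × (11666)² = 1.118 × 10⁻⁵ × 12 × 136,095,556 ≈ 18,258.6 × g
Target RCF = 18,258.6 + 28,300 = 46,558.6 × g
N² = 46,558.6 / (13.416 × 10⁻⁵) = 347,037,865
N ≈ √347,037,865 ≈ 18,629.0

N₂ ≈ 18630 RPM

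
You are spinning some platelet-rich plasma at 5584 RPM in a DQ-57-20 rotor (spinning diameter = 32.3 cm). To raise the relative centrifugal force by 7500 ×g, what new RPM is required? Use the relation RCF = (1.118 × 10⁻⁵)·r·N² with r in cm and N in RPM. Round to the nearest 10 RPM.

r = 32.3 / 2 = 16.15 cm
Current RCF = 1.118 × 10⁻⁵ × 16.15 × (5584)² = 1.118 × 10⁻⁵ × 16.15 × 31,181,056 ≈ 5,630 × g
Target RCF = 5,630 + 7,500 = 13,130 × g
N² = 13,130 / (18.0557 × 10⁻⁵) = 72,719,418
N ≈ √72,719,418 ≈ 8,527.6

≈ 8530 RPM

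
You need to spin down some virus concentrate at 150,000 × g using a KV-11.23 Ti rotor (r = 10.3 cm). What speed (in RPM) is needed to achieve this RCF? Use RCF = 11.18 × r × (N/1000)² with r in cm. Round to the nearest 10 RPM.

RCF = 11.18 × r × (N/1000)²
150,000 = 11.18 × 10.3 × (N/1000)²
(N/1000)² = 150,000 / 115.154 = 1302.603
N = 1000 × √1302.603 ≈ 36,091.6

36090 RPM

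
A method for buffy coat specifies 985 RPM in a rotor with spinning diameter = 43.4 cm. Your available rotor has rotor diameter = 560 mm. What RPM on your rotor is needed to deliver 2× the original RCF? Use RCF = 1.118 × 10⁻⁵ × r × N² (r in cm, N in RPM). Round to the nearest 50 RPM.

≈ 1250 RPM

Original rotor: r = 43.4 / 2 = 21.7 cm
RCF = 1.118 × 10⁻⁵ × r × N²
RCF_original = 1.118 × 10⁻⁵ × 21.7 × (985)² = 1.118 × 10⁻⁵ × 21.7 × 970,225 ≈ 235.4 × g
Target RCF = 2 × 235.4 ≈ 470.8 × g
Your rotor: r = 560 mm / 2 = 280 mm = 28 cm
470.8 = 1.118 × 10⁻⁵ × 28 × N²
N² = 470.8 / (31.304 × 10⁻⁵) = 1,503,961
N ≈ √1,503,961 ≈ 1,226.4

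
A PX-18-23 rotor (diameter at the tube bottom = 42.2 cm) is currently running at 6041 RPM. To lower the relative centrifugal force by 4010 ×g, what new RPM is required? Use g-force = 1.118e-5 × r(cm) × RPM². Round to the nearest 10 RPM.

r = 42.2 / 2 = 21.1 cm
Current RCF = 1.118 × 10⁻⁵ × 21.1 × (6041)² = 1.118 × 10⁻⁵ × 21.1 × 36,493,681 ≈ 8,608.8 × g
Target RCF = 8,608.8 − 4,010 = 4,598.8 × g
N² = 4,598.8 / (23.5898 × 10⁻⁵) = 19,494,866
N ≈ √19,494,866 ≈ 4,415.3

≈ 4420 RPM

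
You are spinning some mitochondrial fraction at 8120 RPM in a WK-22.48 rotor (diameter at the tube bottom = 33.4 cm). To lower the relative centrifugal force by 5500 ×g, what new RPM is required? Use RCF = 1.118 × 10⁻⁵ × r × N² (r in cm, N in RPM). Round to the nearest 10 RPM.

N₂ ≈ 6040 RPM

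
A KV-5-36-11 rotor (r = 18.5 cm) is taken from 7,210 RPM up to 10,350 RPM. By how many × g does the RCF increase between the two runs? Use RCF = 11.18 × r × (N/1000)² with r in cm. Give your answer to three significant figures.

RCF₁ = 11.18 × 18.5 × (7.21)² = 11.18 × 18.5 × 51.9841 ≈ 10,751.9 × g
RCF₂ = 11.18 × 18.5 × (10.35)² = 11.18 × 18.5 × 107.1225 ≈ 22,156.1 × g
Increase = 22,156.1 − 10,751.9 = 11,404.2

≈ 11400 × g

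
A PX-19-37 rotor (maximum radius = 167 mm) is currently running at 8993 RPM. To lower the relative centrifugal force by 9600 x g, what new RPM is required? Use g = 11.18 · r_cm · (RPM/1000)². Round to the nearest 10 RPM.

N₂ ≈ 5430 RPM

r = 167 mm = 16.7 cm
Current RCF = 11.18 × 16.7 × (8.993)² = 11.18 × 16.7 × 80.874049 ≈ 15,099.7 × g
Target RCF = 15,099.7 − 9,600 = 5,499.7 × g
(N/1000)² = 5,499.7 / 186.706 = 29.45647
N = 1000 × √29.45647 ≈ 5,427.4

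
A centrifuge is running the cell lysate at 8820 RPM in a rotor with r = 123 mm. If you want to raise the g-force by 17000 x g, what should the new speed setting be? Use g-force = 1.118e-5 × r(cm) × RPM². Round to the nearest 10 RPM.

14190 RPM

r = 123 mm = 12.3 cm
Current RCF = 1.118 × 10⁻⁵ × 12.3 × (8820)² = 1.118 × 10⁻⁵ × 12.3 × 77,792,400 ≈ 10,697.5 × g
Target RCF = 10,697.5 + 17,000 = 27,697.5 × g
N² = 27,697.5 / (13.7514 × 10⁻⁵) = 201,415,856
N ≈ √201,415,856 ≈ 14,192.1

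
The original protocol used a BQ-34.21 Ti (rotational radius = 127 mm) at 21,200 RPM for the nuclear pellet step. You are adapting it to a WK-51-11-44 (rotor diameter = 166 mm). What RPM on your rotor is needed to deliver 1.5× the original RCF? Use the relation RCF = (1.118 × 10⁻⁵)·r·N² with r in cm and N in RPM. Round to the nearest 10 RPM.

≈ 32120 RPM

Original rotor: r = 127 mm = 12.7 cm
RCF_original = 1.118 × 10⁻⁵ × 12.7 × (21200)² = 1.118 × 10⁻⁵ × 12.7 × 449,440,000 ≈ 63,814.2 × g
Target RCF = 1.5 × 63,814.2 ≈ 95,721.3 × g
Your rotor: r = 166 mm / 2 = 83 mm = 8.3 cm
95,721.3 = 1.118 × 10⁻⁵ × 8.3 × N²
N² = 95,721.3 / (9.2794 × 10⁻⁵) = 1,031,546,221
N ≈ √1,031,546,221 ≈ 32,117.7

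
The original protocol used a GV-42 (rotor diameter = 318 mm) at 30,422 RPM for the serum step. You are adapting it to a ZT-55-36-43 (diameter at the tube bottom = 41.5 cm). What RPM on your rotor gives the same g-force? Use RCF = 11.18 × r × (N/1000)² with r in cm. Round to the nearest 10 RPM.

≈ 26630 RPM

Original rotor: r = 318 mm / 2 = 159 mm = 15.9 cm
RCF = 11.18 × r × (N/1000)²
RCF_original = 11.18 × 15.9 × (30.422)² = 11.18 × 15.9 × 925.498084 ≈ 164,518.4 × g
Your rotor: r = 41.5 / 2 = 20.75 cm
164,518.4 = 11.18 × 20.75 × (N/1000)²
(N/1000)² = 164,518.4 / 231.985 = 709.1769
N = 1000 × √709.1769 ≈ 26,630.4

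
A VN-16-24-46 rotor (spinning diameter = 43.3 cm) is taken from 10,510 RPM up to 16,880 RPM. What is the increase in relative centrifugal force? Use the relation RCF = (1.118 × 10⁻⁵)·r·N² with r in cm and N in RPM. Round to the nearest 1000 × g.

r = 43.3 / 2 = 21.65 cm
RCF₁ = 1.118 × 10⁻⁵ × 21.65 × (10510)² = 1.118 × 10⁻⁵ × 21.65 × 110,460,100 ≈ 26,736.5 × g
RCF₂ = 1.118 × 10⁻⁵ × 21.65 × (16880)² = 1.118 × 10⁻⁵ × 21.65 × 284,934,400 ≈ 68,967.5 × g
Increase = 68,967.5 − 26,736.5 = 42,231

42000 x g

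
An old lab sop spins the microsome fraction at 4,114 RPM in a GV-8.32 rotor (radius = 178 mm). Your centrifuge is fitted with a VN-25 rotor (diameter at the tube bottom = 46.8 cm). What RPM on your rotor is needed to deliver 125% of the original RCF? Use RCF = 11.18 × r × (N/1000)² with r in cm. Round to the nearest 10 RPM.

≈ 4010 RPM

Original rotor: r = 178 mm = 17.8 cm
RCF_original = 11.18 × 17.8 × (4.114)² = 11.18 × 17.8 × 16.924996 ≈ 3,368.1 × g
Target RCF = 1.25 × 3,368.1 ≈ 4,210.1 × g
Your rotor: r = 46.8 / 2 = 23.4 cm
4,210.1 = 11.18 × 23.4 × (N/1000)²
(N/1000)² = 4,210.1 / 261.612 = 16.09292
N = 1000 × √16.09292 ≈ 4,011.6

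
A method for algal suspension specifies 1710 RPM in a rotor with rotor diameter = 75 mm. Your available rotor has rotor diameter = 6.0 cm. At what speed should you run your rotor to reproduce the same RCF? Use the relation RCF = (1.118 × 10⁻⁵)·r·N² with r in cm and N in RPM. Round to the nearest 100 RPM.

≈ 1900 RPM

Original rotor: r = 75 mm / 2 = 37.5 mm = 3.75 cm
RCF_original = 1.118 × 10⁻⁵ × 3.75 × (1710)² = 1.118 × 10⁻⁵ × 3.75 × 2,924,100 ≈ 122.6 × g
Your rotor: r = 6.0 / 2 = 3 cm
122.6 = 1.118 × 10⁻⁵ × 3 × N²
N² = 122.6 / (3.354 × 10⁻⁵) = 3,655,337
N ≈ √3,655,337 ≈ 1,911.9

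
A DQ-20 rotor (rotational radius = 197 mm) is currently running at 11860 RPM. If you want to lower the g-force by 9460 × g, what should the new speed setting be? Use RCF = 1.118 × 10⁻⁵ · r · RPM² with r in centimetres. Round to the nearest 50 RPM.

r = 197 mm = 19.7 cm
Current RCF = 1.118 × 10⁻⁵ × 19.7 × (11860)² = 1.118 × 10⁻⁵ × 19.7 × 140,659,600 ≈ 30,979.7 × g
Target RCF = 30,979.7 − 9,460 = 21,519.7 × g
N² = 21,519.7 / (22.0246 × 10⁻⁵) = 97,707,563
N ≈ √97,707,563 ≈ 9,884.7

9900 RPM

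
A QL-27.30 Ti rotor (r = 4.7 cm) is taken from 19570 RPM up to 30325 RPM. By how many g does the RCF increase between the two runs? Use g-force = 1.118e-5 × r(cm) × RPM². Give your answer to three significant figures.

RCF₁ = 1.118 × 10⁻⁵ × 4.7 × (19570)² = 1.118 × 10⁻⁵ × 4.7 × 382,984,900 ≈ 20,124.3 × g
RCF₂ = 1.118 × 10⁻⁵ × 4.7 × (30325)² = 1.118 × 10⁻⁵ × 4.7 × 919,605,625 ≈ 48,321.6 × g
Increase = 48,321.6 − 20,124.3 = 28,197.3

28200 g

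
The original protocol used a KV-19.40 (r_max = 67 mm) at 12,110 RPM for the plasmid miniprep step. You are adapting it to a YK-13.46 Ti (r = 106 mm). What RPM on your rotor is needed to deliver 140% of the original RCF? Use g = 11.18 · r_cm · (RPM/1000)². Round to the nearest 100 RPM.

≈ 11400 RPM

Original rotor: r = 67 mm = 6.7 cm
RCF = 11.18 × r × (N/1000)²
RCF_original = 11.18 × 6.7 × (12.11)² = 11.18 × 6.7 × 146.6521 ≈ 10,985.1 × g
Target RCF = 1.4 × 10,985.1 ≈ 15,379.1 × g
Your rotor: r = 106 mm = 10.6 cm
15,379.1 = 11.18 × 10.6 × (N/1000)²
(N/1000)² = 15,379.1 / 118.508 = 129.7727
N = 1000 × √129.7727 ≈ 11,391.8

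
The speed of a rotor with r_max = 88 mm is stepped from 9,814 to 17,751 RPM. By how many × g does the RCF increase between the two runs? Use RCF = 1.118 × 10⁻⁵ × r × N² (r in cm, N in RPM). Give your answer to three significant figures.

r = 88 mm = 8.8 cm
RCF₁ = 1.118 × 10⁻⁵ × 8.8 × (9814)² = 1.118 × 10⁻⁵ × 8.8 × 96,314,596 ≈ 9,475.8 × g
RCF₂ = 1.118 × 10⁻⁵ × 8.8 × (17751)² = 1.118 × 10⁻⁵ × 8.8 × 315,098,001 ≈ 31,000.6 × g
Increase = 31,000.6 − 9,475.8 = 21,524.8

21500 × g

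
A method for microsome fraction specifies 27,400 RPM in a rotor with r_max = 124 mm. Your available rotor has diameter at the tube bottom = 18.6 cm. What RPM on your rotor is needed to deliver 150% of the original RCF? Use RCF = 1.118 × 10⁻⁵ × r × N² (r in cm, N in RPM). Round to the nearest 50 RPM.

Original rotor: r = 124 mm = 12.4 cm
RCF_original = 1.118 × 10⁻⁵ × 12.4 × (27400)² = 1.118 × 10⁻⁵ × 12.4 × 750,760,000 ≈ 104,079.4 × g
Target RCF = 1.5 × 104,079.4 ≈ 156,119.1 × g
Your rotor: r = 18.6 / 2 = 9.3 cm
156,119.1 = 1.118 × 10⁻⁵ × 9.3 × N²
N² = 156,119.1 / (10.3974 × 10⁻⁵) = 1,501,520,572
N ≈ √1,501,520,572 ≈ 38,749.5

≈ 38750 RPM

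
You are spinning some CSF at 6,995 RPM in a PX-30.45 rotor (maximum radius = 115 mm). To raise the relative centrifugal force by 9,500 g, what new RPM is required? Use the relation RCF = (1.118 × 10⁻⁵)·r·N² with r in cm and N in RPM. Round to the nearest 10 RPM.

N₂ ≈ 11080 RPM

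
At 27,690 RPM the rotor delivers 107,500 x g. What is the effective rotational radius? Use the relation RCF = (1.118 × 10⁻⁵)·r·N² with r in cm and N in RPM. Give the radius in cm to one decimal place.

107500 = 1.118 × 10⁻⁵ × r × (27690)²
r = 107500 / (1.118 × 10⁻⁵ × 766,736,100) = 107500 / 8572.11 ≈ 12.541 cm

r ≈ 12.5 cm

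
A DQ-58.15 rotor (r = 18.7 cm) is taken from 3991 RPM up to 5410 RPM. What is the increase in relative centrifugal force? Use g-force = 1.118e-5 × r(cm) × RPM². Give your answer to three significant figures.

RCF₁ = 1.118 × 10⁻⁵ × 18.7 × (3991)² = 1.118 × 10⁻⁵ × 18.7 × 15,928,081 ≈ 3,330 × g
RCF₂ = 1.118 × 10⁻⁵ × 18.7 × (5410)² = 1.118 × 10⁻⁵ × 18.7 × 29,268,100 ≈ 6,119 × g
Increase = 6,119 − 3,330 = 2,789

≈ 2790 g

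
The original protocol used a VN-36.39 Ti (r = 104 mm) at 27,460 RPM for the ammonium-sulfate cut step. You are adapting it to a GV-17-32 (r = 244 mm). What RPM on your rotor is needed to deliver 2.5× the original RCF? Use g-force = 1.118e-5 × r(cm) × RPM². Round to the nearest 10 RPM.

Original rotor: r = 104 mm = 10.4 cm
RCF = 1.118 × 10⁻⁵ × r × N²
RCF_original = 1.118 × 10⁻⁵ × 10.4 × (27460)² = 1.118 × 10⁻⁵ × 10.4 × 754,051,600 ≈ 87,675.1 × g
Target RCF = 2.5 × 87,675.1 ≈ 219,187.8 × g
Your rotor: r = 244 mm = 24.4 cm
219,187.8 = 1.118 × 10⁻⁵ × 24.4 × N²
N² = 219,187.8 / (27.2792 × 10⁻⁵) = 803,497,903
N ≈ √803,497,903 ≈ 28,346.0

≈ 28350 RPM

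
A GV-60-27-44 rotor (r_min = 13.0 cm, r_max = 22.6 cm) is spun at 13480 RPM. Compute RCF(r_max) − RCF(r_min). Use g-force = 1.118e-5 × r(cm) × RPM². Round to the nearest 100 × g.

19500 ×g

RCF_max = 1.118 × 10⁻⁵ × 22.6 × (13480)² = 1.118 × 10⁻⁵ × 22.6 × 181,710,400 ≈ 45,912.4 × g
RCF_min = 1.118 × 10⁻⁵ × 13 × (13480)² = 1.118 × 10⁻⁵ × 13 × 181,710,400 ≈ 26,409.8 × g
ΔRCF = 45,912.4 − 26,409.8 = 19,502.6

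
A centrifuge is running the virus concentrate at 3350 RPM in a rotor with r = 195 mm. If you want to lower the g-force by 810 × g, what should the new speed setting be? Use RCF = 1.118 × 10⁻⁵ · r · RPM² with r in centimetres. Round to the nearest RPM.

r = 195 mm = 19.5 cm
Current RCF = 1.118 × 10⁻⁵ × 19.5 × (3350)² = 1.118 × 10⁻⁵ × 19.5 × 11,222,500 ≈ 2,446.6 × g
Target RCF = 2,446.6 − 810 = 1,636.6 × g
N² = 1,636.6 / (21.801 × 10⁻⁵) = 7,506,995
N ≈ √7,506,995 ≈ 2,739.9

≈ 2740 RPM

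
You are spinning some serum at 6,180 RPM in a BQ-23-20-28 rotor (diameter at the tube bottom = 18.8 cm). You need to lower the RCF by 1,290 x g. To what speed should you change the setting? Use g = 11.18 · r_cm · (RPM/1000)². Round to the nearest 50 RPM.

≈ 5100 RPM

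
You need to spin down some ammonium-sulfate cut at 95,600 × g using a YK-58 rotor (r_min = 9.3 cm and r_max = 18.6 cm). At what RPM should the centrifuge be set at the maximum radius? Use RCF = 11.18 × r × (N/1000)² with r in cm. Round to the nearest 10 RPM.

N ≈ 21440 RPM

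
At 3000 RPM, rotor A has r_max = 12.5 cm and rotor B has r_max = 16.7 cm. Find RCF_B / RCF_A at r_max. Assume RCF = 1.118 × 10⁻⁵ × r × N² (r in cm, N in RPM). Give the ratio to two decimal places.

1.34

At fixed N, RCF ∝ r, so RCF_B/RCF_A = r_B/r_A = 16.7 / 12.5 = 1.3360.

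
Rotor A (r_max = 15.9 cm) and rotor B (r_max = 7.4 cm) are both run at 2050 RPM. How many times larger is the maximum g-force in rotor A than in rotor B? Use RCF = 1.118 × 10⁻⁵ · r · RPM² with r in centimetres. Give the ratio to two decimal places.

At fixed N, RCF ∝ r, so RCF_A/RCF_B = r_A/r_B = 15.9 / 7.4 = 2.1486.

2.15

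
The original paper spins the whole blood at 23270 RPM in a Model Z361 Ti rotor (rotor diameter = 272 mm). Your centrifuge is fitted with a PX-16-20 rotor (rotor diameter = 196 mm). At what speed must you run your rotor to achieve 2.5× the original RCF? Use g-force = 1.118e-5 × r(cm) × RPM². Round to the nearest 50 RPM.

43350 RPM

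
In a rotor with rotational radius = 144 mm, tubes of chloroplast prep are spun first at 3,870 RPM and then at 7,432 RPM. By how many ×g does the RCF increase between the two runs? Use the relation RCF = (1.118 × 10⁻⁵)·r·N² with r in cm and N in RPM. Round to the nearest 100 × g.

≈ 6500 ×g

r = 144 mm = 14.4 cm
RCF₁ = 1.118 × 10⁻⁵ × 14.4 × (3870)² = 1.118 × 10⁻⁵ × 14.4 × 14,976,900 ≈ 2,411.2 × g
RCF₂ = 1.118 × 10⁻⁵ × 14.4 × (7432)² = 1.118 × 10⁻⁵ × 14.4 × 55,234,624 ≈ 8,892.3 × g
Increase = 8,892.3 − 2,411.2 = 6,481.1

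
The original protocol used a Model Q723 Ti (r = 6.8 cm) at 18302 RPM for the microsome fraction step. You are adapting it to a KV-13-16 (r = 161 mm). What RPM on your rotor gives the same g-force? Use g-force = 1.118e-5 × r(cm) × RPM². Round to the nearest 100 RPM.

11900 RPM

RCF_original = 1.118 × 10⁻⁵ × 6.8 × (18302)² = 1.118 × 10⁻⁵ × 6.8 × 334,963,204 ≈ 25,465.2 × g
Your rotor: r = 161 mm = 16.1 cm
25,465.2 = 1.118 × 10⁻⁵ × 16.1 × N²
N² = 25,465.2 / (17.9998 × 10⁻⁵) = 141,474,905
N ≈ √141,474,905 ≈ 11,894.3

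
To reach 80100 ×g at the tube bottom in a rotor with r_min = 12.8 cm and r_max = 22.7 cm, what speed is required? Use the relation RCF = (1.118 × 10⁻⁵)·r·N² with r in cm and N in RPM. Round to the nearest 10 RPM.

17770 RPM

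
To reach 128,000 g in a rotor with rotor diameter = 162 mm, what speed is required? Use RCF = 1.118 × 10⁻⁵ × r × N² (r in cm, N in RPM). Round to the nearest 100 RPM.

r = 162 mm / 2 = 81 mm = 8.1 cm
128,000 = 1.118 × 10⁻⁵ × 8.1 × N²
N² = 128,000 / (9.0558 × 10⁻⁵) = 1,413,458,778
N ≈ √1,413,458,778 ≈ 37,596.0

37600 RPM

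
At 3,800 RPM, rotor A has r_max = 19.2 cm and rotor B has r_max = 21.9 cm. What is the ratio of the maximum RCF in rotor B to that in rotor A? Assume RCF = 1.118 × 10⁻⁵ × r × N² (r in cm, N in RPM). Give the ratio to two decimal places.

1.14

At fixed N, RCF ∝ r, so RCF_B/RCF_A = r_B/r_A = 21.9 / 19.2 = 1.1406.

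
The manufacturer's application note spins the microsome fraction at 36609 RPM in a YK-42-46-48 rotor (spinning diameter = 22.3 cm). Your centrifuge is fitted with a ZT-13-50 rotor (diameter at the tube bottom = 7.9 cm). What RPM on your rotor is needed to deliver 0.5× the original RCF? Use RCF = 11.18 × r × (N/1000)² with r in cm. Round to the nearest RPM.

≈ 43492 RPM

Original rotor: r = 22.3 / 2 = 11.15 cm
RCF_original = 11.18 × 11.15 × (36.609)² = 11.18 × 11.15 × 1,340.218881 ≈ 167,067.7 × g
Target RCF = 0.5 × 167,067.7 ≈ 83,533.9 × g
Your rotor: r = 7.9 / 2 = 3.95 cm
83,533.9 = 11.18 × 3.95 × (N/1000)²
(N/1000)² = 83,533.9 / 44.161 = 1891.576
N = 1000 × √1891.576 ≈ 43,492.3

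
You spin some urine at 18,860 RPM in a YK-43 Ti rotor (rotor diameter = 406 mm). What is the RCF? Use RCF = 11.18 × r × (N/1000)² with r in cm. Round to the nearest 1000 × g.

81000 g

r = 406 mm / 2 = 203 mm = 20.3 cm
RCF = 11.18 × r × (N/1000)²
RCF = 11.18 × 20.3 × (18.86)² = 11.18 × 20.3 × 355.6996 ≈ 80,727.4 × g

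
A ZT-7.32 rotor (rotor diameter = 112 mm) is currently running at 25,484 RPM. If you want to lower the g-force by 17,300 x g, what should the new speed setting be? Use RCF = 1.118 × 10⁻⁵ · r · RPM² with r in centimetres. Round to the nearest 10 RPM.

r = 112 mm / 2 = 56 mm = 5.6 cm
Current RCF = 1.118 × 10⁻⁵ × 5.6 × (25484)² = 1.118 × 10⁻⁵ × 5.6 × 649,434,256 ≈ 40,659.8 × g
Target RCF = 40,659.8 − 17,300 = 23,359.8 × g
N² = 23,359.8 / (6.2608 × 10⁻⁵) = 373,112,062
N ≈ √373,112,062 ≈ 19,316.1

19320 RPM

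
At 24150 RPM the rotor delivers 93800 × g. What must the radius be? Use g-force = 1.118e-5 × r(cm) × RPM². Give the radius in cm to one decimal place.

r ≈ 14.4 cm

93800 = 1.118 × 10⁻⁵ × r × (24150)²
r = 93800 / (1.118 × 10⁻⁵ × 583,222,500) = 93800 / 6520.428 ≈ 14.386 cm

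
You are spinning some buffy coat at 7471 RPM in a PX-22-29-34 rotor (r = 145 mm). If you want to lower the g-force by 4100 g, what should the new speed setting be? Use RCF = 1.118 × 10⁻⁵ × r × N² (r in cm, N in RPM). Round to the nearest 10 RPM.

r = 145 mm = 14.5 cm
Current RCF = 1.118 × 10⁻⁵ × 14.5 × (7471)² = 1.118 × 10⁻⁵ × 14.5 × 55,815,841 ≈ 9,048.3 × g
Target RCF = 9,048.3 − 4,100 = 4,948.3 × g
N² = 4,948.3 / (16.211 × 10⁻⁵) = 30,524,335
N ≈ √30,524,335 ≈ 5,524.9

N₂ ≈ 5520 RPM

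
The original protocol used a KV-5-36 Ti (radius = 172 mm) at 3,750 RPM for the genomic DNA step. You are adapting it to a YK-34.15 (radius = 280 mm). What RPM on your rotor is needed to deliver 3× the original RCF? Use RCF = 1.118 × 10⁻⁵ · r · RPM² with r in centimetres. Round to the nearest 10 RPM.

≈ 5090 RPM

Original rotor: r = 172 mm = 17.2 cm
RCF_original = 1.118 × 10⁻⁵ × 17.2 × (3750)² = 1.118 × 10⁻⁵ × 17.2 × 14,062,500 ≈ 2,704.2 × g
Target RCF = 3 × 2,704.2 ≈ 8,112.6 × g
Your rotor: r = 280 mm = 28.0 cm
8,112.6 = 1.118 × 10⁻⁵ × 28 × N²
N² = 8,112.6 / (31.304 × 10⁻⁵) = 25,915,538
N ≈ √25,915,538 ≈ 5,090.7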